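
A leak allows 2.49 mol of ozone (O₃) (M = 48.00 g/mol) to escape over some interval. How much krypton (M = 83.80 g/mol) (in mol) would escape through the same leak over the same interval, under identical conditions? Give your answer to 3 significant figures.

Since effusion rate ∝ 1/√M, rate_Kr/rate_O₃ = √(M_O₃/M_Kr) = √(48.00/83.80) = √0.5728 = 0.7568.
So the amount for Kr is 2.49 × 0.7568 = 1.88 mol.

1.88 mol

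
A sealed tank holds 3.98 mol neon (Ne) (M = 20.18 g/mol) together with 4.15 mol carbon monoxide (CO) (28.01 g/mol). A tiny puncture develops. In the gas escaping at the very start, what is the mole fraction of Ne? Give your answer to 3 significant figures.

0.530

The effusion rate of species i is ∝ p_i/√M_i ∝ n_i/√M_i.
So x_Ne in the escaping gas = (n_Ne/√M_Ne) / Σ(n_i/√M_i)
= (3.98/√20.18) / (3.98/√20.18 + 4.15/√28.01) = 0.8860/(0.8860 + 0.7841) = 0.530.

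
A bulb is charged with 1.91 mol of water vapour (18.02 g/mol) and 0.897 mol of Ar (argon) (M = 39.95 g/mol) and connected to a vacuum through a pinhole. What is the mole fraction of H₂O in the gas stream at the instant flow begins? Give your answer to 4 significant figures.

Each component's effusion rate ∝ (its partial pressure)·(1/√M) ∝ n_i/√M_i.
x_H₂O(eff) = (n_H₂O/√M_H₂O) / (n_H₂O/√M_H₂O + n_Ar/√M_Ar)
= (1.91/√18.02) / (1.91/√18.02 + 0.897/√39.95) = 0.4499/(0.4499 + 0.1419) = 0.7602.

0.7602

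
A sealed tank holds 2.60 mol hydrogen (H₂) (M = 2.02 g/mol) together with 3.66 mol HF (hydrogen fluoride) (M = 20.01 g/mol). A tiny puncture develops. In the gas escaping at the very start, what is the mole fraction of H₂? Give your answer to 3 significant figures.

0.691

Effusion rate of each component ∝ n_i/√M_i (partial pressure × 1/√M).
So x_H₂ in the escaping gas = (n_H₂/√M_H₂) / Σ(n_i/√M_i)
= (2.60/√2.02) / (2.60/√2.02 + 3.66/√20.01) = 1.829/(1.829 + 0.8182) = 0.691.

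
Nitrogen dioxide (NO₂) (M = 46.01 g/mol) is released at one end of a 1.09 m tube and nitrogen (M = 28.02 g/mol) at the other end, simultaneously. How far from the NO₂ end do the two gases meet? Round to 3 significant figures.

0.478 m

The fronts meet when d_NO₂ + d_N₂ = L with d_NO₂/d_N₂ = √(M_N₂/M_NO₂) (Graham's law). Here √(M_N₂/M_NO₂) = √(28.02/46.01) = 0.7804.
With d_NO₂ + d_N₂ = 1.09 m, d_N₂ = 1.09/(1 + 0.7804) = 0.6122 m.
d_NO₂ = 1.09 − 0.6122 = 0.478 m.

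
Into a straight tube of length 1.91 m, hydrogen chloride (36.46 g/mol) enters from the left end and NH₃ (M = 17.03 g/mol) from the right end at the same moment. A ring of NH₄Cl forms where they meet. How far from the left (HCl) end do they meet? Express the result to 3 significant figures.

Distances travelled in equal time are proportional to diffusion rates, so d_HCl/d_NH₃ = √(M_NH₃/M_HCl) = √(17.03/36.46) = 0.6834.
With d_HCl + d_NH₃ = 1.91 m, d_NH₃ = 1.91/(1 + 0.6834) = 1.135 m.
d_HCl = 1.91 − 1.135 = 0.775 m.

0.775 m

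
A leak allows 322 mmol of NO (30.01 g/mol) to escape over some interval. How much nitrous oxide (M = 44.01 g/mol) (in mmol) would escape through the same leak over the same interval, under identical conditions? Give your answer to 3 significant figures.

Graham's law gives rate_N₂O/rate_NO = √(M_NO/M_N₂O) = √(30.01/44.01) = √0.6819 = 0.8258.
So the amount for N₂O is 322 × 0.8258 = 266 mmol.

266 mmol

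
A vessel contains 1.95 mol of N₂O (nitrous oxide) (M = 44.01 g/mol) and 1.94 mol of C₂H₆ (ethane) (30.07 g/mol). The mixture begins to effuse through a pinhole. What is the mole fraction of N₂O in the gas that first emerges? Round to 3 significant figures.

Each component's effusion rate ∝ (its partial pressure)·(1/√M) ∝ n_i/√M_i.
x_N₂O(eff) = (n_N₂O/√M_N₂O) / (n_N₂O/√M_N₂O + n_C₂H₆/√M_C₂H₆)
= (1.95/√44.01) / (1.95/√44.01 + 1.94/√30.07) = 0.2939/(0.2939 + 0.3538) = 0.454.

0.454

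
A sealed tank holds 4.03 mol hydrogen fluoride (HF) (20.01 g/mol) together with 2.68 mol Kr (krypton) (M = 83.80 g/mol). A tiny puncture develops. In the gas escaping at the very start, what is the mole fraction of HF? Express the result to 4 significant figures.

0.7547

Each component's effusion rate ∝ (its partial pressure)·(1/√M) ∝ n_i/√M_i.
Mole fraction of HF in the effusate = (n_HF/√M_HF) / (n_HF/√M_HF + n_Kr/√M_Kr)
= (4.03/√20.01) / (4.03/√20.01 + 2.68/√83.80) = 0.9009/(0.9009 + 0.2928) = 0.7547.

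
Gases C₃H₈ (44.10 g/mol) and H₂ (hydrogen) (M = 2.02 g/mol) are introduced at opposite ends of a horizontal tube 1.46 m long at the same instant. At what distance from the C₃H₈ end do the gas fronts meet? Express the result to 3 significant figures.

0.257 m

Distances travelled in equal time are proportional to diffusion rates, so d_C₃H₈/d_H₂ = √(M_H₂/M_C₃H₈) = √(2.02/44.10) = 0.2140.
With d_C₃H₈ + d_H₂ = 1.46 m, d_H₂ = 1.46/(1 + 0.2140) = 1.203 m.
d_C₃H₈ = 1.46 − 1.203 = 0.257 m.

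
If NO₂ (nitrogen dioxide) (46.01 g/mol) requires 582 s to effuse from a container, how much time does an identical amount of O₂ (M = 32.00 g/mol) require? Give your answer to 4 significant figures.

485.4 s

Since effusion rate ∝ 1/√M, t_O₂/t_NO₂ = √(M_O₂/M_NO₂) = √(32.00/46.01) = √0.6955 = 0.8340.
So the time for O₂ is 582 × 0.8340 = 485.4 s.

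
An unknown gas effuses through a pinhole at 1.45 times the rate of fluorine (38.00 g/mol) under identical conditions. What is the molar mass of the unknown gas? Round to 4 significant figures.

Using Graham's law: rate_X/rate_F₂ = √(M_F₂/M_X).
1.45 = √(38.00/M_X)
M_X = 38.00 / 1.45² = 38.00 / 2.103 = 18.07 g/mol

18.07 g/mol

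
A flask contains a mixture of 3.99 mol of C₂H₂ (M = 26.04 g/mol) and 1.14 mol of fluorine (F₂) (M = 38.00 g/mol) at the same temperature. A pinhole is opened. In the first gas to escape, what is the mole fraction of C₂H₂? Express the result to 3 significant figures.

The effusion rate of species i is ∝ p_i/√M_i ∝ n_i/√M_i.
x_C₂H₂(eff) = (n_C₂H₂/√M_C₂H₂) / (n_C₂H₂/√M_C₂H₂ + n_F₂/√M_F₂)
= (3.99/√26.04) / (3.99/√26.04 + 1.14/√38.00) = 0.7819/(0.7819 + 0.1849) = 0.809.

0.809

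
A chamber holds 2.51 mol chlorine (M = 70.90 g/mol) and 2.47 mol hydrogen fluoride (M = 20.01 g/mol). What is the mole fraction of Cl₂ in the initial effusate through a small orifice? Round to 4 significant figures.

The effusion rate of species i is ∝ p_i/√M_i ∝ n_i/√M_i.
So x_Cl₂ in the escaping gas = (n_Cl₂/√M_Cl₂) / Σ(n_i/√M_i)
= (2.51/√70.90) / (2.51/√70.90 + 2.47/√20.01) = 0.2981/(0.2981 + 0.5522) = 0.3506.

0.3506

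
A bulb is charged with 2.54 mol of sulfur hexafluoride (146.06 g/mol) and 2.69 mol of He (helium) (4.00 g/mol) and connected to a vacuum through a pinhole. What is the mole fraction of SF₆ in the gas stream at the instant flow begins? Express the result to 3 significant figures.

Each component's effusion rate ∝ (its partial pressure)·(1/√M) ∝ n_i/√M_i.
x_SF₆(eff) = (n_SF₆/√M_SF₆) / (n_SF₆/√M_SF₆ + n_He/√M_He)
= (2.54/√146.06) / (2.54/√146.06 + 2.69/√4.00) = 0.2102/(0.2102 + 1.345) = 0.135.

0.135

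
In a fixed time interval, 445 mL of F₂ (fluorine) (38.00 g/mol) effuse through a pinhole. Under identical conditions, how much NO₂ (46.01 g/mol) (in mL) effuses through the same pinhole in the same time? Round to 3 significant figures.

From Graham's law, rate_NO₂/rate_F₂ = √(M_F₂/M_NO₂) = √(38.00/46.01) = √0.8259 = 0.9088.
So the volume for NO₂ is 445 × 0.9088 = 404 mL.

404 mL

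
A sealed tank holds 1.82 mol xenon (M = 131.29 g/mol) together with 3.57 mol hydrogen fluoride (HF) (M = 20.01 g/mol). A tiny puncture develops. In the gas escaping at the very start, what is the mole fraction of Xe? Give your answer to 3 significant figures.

0.166

Each component's effusion rate ∝ (its partial pressure)·(1/√M) ∝ n_i/√M_i.
Mole fraction of Xe in the effusate = (n_Xe/√M_Xe) / (n_Xe/√M_Xe + n_HF/√M_HF)
= (1.82/√131.29) / (1.82/√131.29 + 3.57/√20.01) = 0.1588/(0.1588 + 0.7981) = 0.166.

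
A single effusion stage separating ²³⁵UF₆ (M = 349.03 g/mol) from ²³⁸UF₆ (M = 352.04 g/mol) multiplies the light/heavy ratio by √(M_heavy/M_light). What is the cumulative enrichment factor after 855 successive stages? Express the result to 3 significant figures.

After 855 stages the ratio has grown by (√(352.04/349.03))^855 = (352.04/349.03)^(855/2).
= 1.00862^(855/2) = 39.3.

39.3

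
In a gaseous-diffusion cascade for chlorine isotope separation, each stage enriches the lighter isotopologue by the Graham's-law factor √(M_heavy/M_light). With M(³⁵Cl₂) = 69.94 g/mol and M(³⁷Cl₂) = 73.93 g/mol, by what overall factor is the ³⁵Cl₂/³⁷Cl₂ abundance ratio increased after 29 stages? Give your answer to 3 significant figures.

The single-stage factor is √(M_heavy/M_light), so 29 stages give [√(73.93/69.94)]^29 = (73.93/69.94)^(29/2).
= 1.05705^(29/2) = 2.24.

2.24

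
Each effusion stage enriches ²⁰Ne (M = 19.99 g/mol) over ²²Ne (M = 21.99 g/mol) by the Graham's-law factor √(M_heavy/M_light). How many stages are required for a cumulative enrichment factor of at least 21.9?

65

Per stage α = (21.99/19.99)^(1/2) = 1.10005^0.5, giving ln α = 0.04768.
Need α^N ≥ 21.9 ⇒ N ≥ ln(21.9) / ln α = 3.086 / 0.04768 = 64.74.
Rounding up, N = 65 stages.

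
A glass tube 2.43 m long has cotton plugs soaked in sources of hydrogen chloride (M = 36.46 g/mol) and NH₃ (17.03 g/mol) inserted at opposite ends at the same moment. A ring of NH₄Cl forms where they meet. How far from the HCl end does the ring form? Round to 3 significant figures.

0.987 m

The fronts meet when d_HCl + d_NH₃ = L with d_HCl/d_NH₃ = √(M_NH₃/M_HCl) (Graham's law). Here √(M_NH₃/M_HCl) = √(17.03/36.46) = 0.6834.
With d_HCl + d_NH₃ = 2.43 m, d_NH₃ = 2.43/(1 + 0.6834) = 1.443 m.
d_HCl = 2.43 − 1.443 = 0.987 m.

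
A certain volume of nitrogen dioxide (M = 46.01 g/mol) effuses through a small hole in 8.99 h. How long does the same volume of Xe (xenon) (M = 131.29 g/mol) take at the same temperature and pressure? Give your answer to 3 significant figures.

Graham's law gives t_Xe/t_NO₂ = √(M_Xe/M_NO₂) = √(131.29/46.01) = √2.854 = 1.689.
So the time for Xe is 8.99 × 1.689 = 15.2 h.

15.2 h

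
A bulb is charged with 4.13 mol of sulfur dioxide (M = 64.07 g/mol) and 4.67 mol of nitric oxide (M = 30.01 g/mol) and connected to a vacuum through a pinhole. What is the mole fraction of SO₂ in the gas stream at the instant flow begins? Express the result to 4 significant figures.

0.3770

Each component's effusion rate ∝ (its partial pressure)·(1/√M) ∝ n_i/√M_i.
x_SO₂(eff) = (n_SO₂/√M_SO₂) / (n_SO₂/√M_SO₂ + n_NO/√M_NO)
= (4.13/√64.07) / (4.13/√64.07 + 4.67/√30.01) = 0.5160/(0.5160 + 0.8525) = 0.3770.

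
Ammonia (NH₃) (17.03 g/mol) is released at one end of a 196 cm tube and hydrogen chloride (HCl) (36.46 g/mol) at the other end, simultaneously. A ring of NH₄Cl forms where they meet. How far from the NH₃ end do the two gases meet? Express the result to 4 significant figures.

116.4 cm

The fronts meet when d_NH₃ + d_HCl = L with d_NH₃/d_HCl = √(M_HCl/M_NH₃) (Graham's law). Here √(M_HCl/M_NH₃) = √(36.46/17.03) = 1.463.
With d_NH₃ + d_HCl = 196 cm, d_HCl = 196/(1 + 1.463) = 79.57 cm.
d_NH₃ = 196 − 79.57 = 116.4 cm.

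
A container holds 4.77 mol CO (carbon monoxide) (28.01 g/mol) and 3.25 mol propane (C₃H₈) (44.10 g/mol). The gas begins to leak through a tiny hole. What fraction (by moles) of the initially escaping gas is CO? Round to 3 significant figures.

0.648

The effusion rate of species i is ∝ p_i/√M_i ∝ n_i/√M_i.
x_CO(eff) = (n_CO/√M_CO) / (n_CO/√M_CO + n_C₃H₈/√M_C₃H₈)
= (4.77/√28.01) / (4.77/√28.01 + 3.25/√44.10) = 0.9013/(0.9013 + 0.4894) = 0.648.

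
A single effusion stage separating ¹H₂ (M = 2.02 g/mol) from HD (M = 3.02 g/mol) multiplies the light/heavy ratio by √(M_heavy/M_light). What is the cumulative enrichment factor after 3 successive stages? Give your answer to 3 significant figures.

1.83

After 3 stages the ratio has grown by (√(3.02/2.02))^3 = (3.02/2.02)^(3/2).
= 1.49505^(3/2) = 1.83.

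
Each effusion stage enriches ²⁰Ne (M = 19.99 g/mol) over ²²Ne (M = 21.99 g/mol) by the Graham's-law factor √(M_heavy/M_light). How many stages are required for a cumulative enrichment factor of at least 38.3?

With α = √(21.99/19.99) per stage, ln α = ½ ln(1.10005) = 0.04768.
Need α^N ≥ 38.3 ⇒ N ≥ ln(38.3) / ln α = 3.645 / 0.04768 = 76.46.
Minimum whole number of stages: N = 77.

77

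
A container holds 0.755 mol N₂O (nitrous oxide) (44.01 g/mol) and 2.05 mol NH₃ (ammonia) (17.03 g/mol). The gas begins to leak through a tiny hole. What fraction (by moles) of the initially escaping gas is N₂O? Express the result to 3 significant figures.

0.186

Each component's effusion rate ∝ (its partial pressure)·(1/√M) ∝ n_i/√M_i.
So x_N₂O in the escaping gas = (n_N₂O/√M_N₂O) / Σ(n_i/√M_i)
= (0.755/√44.01) / (0.755/√44.01 + 2.05/√17.03) = 0.1138/(0.1138 + 0.4968) = 0.186.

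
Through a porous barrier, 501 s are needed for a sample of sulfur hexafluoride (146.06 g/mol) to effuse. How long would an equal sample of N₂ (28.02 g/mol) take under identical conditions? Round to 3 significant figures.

Since effusion rate ∝ 1/√M, t_N₂/t_SF₆ = √(M_N₂/M_SF₆) = √(28.02/146.06) = √0.1918 = 0.4380.
So the time for N₂ is 501 × 0.4380 = 219 s.

219 s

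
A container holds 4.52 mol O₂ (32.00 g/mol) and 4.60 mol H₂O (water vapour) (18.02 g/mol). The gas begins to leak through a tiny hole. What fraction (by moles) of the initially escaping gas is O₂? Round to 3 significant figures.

0.424

The effusion rate of species i is ∝ p_i/√M_i ∝ n_i/√M_i.
Mole fraction of O₂ in the effusate = (n_O₂/√M_O₂) / (n_O₂/√M_O₂ + n_H₂O/√M_H₂O)
= (4.52/√32.00) / (4.52/√32.00 + 4.60/√18.02) = 0.7990/(0.7990 + 1.084) = 0.424.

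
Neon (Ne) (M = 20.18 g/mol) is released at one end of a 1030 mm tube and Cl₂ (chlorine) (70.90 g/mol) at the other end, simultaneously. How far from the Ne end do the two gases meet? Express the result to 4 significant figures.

671.7 mm

Graham's law gives d_Ne/d_Cl₂ = rate_Ne/rate_Cl₂ = √(M_Cl₂/M_Ne) = √(70.90/20.18) = 1.874.
With d_Ne + d_Cl₂ = 1030 mm, d_Cl₂ = 1030/(1 + 1.874) = 358.3 mm.
d_Ne = 1030 − 358.3 = 671.7 mm.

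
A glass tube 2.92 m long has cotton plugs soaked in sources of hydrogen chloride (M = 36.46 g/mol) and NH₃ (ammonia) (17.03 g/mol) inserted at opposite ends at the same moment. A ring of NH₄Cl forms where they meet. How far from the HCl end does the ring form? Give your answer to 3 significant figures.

The fronts meet when d_HCl + d_NH₃ = L with d_HCl/d_NH₃ = √(M_NH₃/M_HCl) (Graham's law). Here √(M_NH₃/M_HCl) = √(17.03/36.46) = 0.6834.
With d_HCl + d_NH₃ = 2.92 m, d_NH₃ = 2.92/(1 + 0.6834) = 1.735 m.
d_HCl = 2.92 − 1.735 = 1.19 m.

1.19 m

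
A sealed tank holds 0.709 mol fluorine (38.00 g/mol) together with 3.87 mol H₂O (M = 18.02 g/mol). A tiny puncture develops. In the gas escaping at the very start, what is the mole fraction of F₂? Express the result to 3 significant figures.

0.112

Effusion rate of each component ∝ n_i/√M_i (partial pressure × 1/√M).
So x_F₂ in the escaping gas = (n_F₂/√M_F₂) / Σ(n_i/√M_i)
= (0.709/√38.00) / (0.709/√38.00 + 3.87/√18.02) = 0.1150/(0.1150 + 0.9117) = 0.112.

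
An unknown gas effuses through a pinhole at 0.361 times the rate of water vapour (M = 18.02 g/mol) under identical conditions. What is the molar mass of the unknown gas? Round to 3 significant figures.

138 g/mol

Using Graham's law: rate_X/rate_H₂O = √(M_H₂O/M_X).
0.361 = √(18.02/M_X)
M_X = 18.02 / 0.361² = 18.02 / 0.1303 = 138 g/mol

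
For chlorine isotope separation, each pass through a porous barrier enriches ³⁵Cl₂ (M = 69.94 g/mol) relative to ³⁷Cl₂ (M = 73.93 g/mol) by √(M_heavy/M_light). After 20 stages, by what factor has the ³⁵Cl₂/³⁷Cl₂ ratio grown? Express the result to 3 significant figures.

Each stage multiplies the ratio by α = √(73.93/69.94), so after 20 stages the overall factor is α^20 = (73.93/69.94)^(20/2).
= 1.05705^10 = 1.74.

1.74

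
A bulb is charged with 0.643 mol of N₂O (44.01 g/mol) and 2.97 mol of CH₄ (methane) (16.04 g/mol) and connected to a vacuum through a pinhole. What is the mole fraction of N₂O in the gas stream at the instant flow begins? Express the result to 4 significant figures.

The effusion rate of species i is ∝ p_i/√M_i ∝ n_i/√M_i.
x_N₂O(eff) = (n_N₂O/√M_N₂O) / (n_N₂O/√M_N₂O + n_CH₄/√M_CH₄)
= (0.643/√44.01) / (0.643/√44.01 + 2.97/√16.04) = 0.09692/(0.09692 + 0.7416) = 0.1156.

0.1156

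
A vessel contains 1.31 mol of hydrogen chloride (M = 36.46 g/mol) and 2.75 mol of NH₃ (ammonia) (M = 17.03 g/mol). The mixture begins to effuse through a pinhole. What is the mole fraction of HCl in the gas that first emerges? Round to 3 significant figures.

Effusion rate of each component ∝ n_i/√M_i (partial pressure × 1/√M).
So x_HCl in the escaping gas = (n_HCl/√M_HCl) / Σ(n_i/√M_i)
= (1.31/√36.46) / (1.31/√36.46 + 2.75/√17.03) = 0.2170/(0.2170 + 0.6664) = 0.246.

0.246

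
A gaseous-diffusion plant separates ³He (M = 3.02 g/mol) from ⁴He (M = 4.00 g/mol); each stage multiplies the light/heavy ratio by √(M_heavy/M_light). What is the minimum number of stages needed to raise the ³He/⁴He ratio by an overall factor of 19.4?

With α = √(4.00/3.02) per stage, ln α = ½ ln(1.32450) = 0.1405.
Need α^N ≥ 19.4 ⇒ N ≥ ln(19.4) / ln α = 2.965 / 0.1405 = 21.10.
Minimum whole number of stages: N = 22.

22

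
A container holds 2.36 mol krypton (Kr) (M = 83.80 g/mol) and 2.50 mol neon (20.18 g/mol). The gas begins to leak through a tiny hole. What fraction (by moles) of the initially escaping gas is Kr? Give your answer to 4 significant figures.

0.3166

The effusion rate of species i is ∝ p_i/√M_i ∝ n_i/√M_i.
Mole fraction of Kr in the effusate = (n_Kr/√M_Kr) / (n_Kr/√M_Kr + n_Ne/√M_Ne)
= (2.36/√83.80) / (2.36/√83.80 + 2.50/√20.18) = 0.2578/(0.2578 + 0.5565) = 0.3166.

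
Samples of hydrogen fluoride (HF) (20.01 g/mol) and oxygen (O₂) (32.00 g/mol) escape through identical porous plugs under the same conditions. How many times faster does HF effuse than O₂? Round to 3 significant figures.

1.26

By Graham's law, rate_HF/rate_O₂ = √(M_O₂/M_HF) = √(32.00/20.01) = √1.599 = 1.26.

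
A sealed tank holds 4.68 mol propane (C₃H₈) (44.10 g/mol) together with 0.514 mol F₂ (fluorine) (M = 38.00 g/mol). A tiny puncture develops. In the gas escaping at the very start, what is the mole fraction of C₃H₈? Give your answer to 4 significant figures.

0.8942

Each component's effusion rate ∝ (its partial pressure)·(1/√M) ∝ n_i/√M_i.
Mole fraction of C₃H₈ in the effusate = (n_C₃H₈/√M_C₃H₈) / (n_C₃H₈/√M_C₃H₈ + n_F₂/√M_F₂)
= (4.68/√44.10) / (4.68/√44.10 + 0.514/√38.00) = 0.7047/(0.7047 + 0.08338) = 0.8942.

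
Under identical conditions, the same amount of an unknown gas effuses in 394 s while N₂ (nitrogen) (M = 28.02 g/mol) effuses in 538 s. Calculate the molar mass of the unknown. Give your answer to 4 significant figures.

15.03 g/mol

Since effusion rate ∝ 1/√M, t_X/t_N₂ = √(M_X/M_N₂).
394/538 = 0.7323 = √(M_X/28.02)
M_X = 28.02 × 0.7323² = 28.02 × 0.5363 = 15.03 g/mol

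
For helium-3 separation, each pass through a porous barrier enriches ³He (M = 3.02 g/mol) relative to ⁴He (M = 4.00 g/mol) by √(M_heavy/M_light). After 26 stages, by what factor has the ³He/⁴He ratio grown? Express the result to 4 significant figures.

After 26 stages the ratio has grown by (√(4.00/3.02))^26 = (4.00/3.02)^(26/2).
= 1.32450^13 = 38.61.

38.61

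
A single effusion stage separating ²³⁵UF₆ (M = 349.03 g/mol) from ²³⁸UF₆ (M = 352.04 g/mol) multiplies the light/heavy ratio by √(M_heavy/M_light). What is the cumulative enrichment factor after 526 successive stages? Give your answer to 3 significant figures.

9.57

Overall factor = α^526 with α = √(352.04/349.03), i.e. (352.04/349.03)^(526/2).
= 1.00862^263 = 9.57.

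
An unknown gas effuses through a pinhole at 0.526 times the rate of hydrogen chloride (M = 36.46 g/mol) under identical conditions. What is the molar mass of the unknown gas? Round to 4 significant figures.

Graham's law gives rate_X/rate_HCl = √(M_HCl/M_X).
0.526 = √(36.46/M_X)
M_X = 36.46 / 0.526² = 36.46 / 0.2767 = 131.8 g/mol

131.8 g/mol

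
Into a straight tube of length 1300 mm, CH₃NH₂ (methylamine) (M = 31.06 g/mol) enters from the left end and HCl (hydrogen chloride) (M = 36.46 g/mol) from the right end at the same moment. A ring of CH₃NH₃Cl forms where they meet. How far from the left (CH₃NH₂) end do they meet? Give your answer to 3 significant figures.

676 mm

Graham's law gives d_CH₃NH₂/d_HCl = rate_CH₃NH₂/rate_HCl = √(M_HCl/M_CH₃NH₂) = √(36.46/31.06) = 1.083.
With d_CH₃NH₂ + d_HCl = 1300 mm, d_HCl = 1300/(1 + 1.083) = 624.0 mm.
d_CH₃NH₂ = 1300 − 624.0 = 676 mm.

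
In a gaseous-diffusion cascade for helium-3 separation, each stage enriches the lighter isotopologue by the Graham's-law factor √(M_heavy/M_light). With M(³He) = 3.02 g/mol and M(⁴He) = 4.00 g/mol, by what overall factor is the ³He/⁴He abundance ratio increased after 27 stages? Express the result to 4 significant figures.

44.43

After 27 stages the ratio has grown by (√(4.00/3.02))^27 = (4.00/3.02)^(27/2).
= 1.32450^(27/2) = 44.43.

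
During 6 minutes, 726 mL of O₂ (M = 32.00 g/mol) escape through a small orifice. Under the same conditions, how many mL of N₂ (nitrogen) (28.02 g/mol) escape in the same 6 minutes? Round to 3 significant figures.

776 mL

Graham's law gives rate_N₂/rate_O₂ = √(M_O₂/M_N₂) = √(32.00/28.02) = √1.142 = 1.069.
So the volume for N₂ is 726 × 1.069 = 776 mL.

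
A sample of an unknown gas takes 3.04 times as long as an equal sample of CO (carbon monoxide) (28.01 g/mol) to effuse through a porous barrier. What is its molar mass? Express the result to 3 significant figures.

259 g/mol

Using Graham's law: t_X/t_CO = √(M_X/M_CO).
3.04 = √(M_X/28.01)
M_X = 28.01 × 3.04² = 28.01 × 9.242 = 259 g/mol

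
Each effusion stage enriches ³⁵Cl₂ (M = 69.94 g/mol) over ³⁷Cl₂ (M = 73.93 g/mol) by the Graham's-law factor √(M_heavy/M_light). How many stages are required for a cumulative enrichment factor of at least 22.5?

113

Single-stage factor α = √(73.93/69.94), so ln α = ½ ln(1.05705) = 0.02774.
Need α^N ≥ 22.5 ⇒ N ≥ ln(22.5) / ln α = 3.114 / 0.02774 = 112.24.
So at least 113 stages are needed.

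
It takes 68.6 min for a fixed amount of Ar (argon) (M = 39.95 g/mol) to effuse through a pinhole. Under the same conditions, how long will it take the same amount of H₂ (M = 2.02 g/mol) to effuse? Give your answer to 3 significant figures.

15.4 min

Using Graham's law: t_H₂/t_Ar = √(M_H₂/M_Ar) = √(2.02/39.95) = √0.05056 = 0.2249.
So the time for H₂ is 68.6 × 0.2249 = 15.4 min.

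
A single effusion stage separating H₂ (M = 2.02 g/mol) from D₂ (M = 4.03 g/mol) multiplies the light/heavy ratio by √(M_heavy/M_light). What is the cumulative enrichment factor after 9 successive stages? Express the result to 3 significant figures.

22.4

The single-stage factor is √(M_heavy/M_light), so 9 stages give [√(4.03/2.02)]^9 = (4.03/2.02)^(9/2).
= 1.99505^(9/2) = 22.4.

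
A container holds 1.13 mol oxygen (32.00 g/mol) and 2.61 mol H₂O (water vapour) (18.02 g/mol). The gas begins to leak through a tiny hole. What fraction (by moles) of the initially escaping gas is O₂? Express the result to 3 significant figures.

0.245

Each component's effusion rate ∝ (its partial pressure)·(1/√M) ∝ n_i/√M_i.
Mole fraction of O₂ in the effusate = (n_O₂/√M_O₂) / (n_O₂/√M_O₂ + n_H₂O/√M_H₂O)
= (1.13/√32.00) / (1.13/√32.00 + 2.61/√18.02) = 0.1998/(0.1998 + 0.6148) = 0.245.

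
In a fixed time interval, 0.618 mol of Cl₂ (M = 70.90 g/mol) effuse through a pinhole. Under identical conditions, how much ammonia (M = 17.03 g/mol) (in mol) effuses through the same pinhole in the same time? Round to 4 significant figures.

Using Graham's law: rate_NH₃/rate_Cl₂ = √(M_Cl₂/M_NH₃) = √(70.90/17.03) = √4.163 = 2.040.
So the amount for NH₃ is 0.618 × 2.040 = 1.261 mol.

1.261 mol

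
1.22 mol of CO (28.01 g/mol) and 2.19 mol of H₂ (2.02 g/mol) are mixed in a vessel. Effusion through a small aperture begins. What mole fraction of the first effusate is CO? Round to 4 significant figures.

0.1301

The effusion rate of species i is ∝ p_i/√M_i ∝ n_i/√M_i.
So x_CO in the escaping gas = (n_CO/√M_CO) / Σ(n_i/√M_i)
= (1.22/√28.01) / (1.22/√28.01 + 2.19/√2.02) = 0.2305/(0.2305 + 1.541) = 0.1301.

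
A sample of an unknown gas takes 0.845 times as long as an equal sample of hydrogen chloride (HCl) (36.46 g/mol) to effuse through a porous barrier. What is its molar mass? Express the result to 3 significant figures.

Since effusion rate ∝ 1/√M, t_X/t_HCl = √(M_X/M_HCl).
0.845 = √(M_X/36.46)
M_X = 36.46 × 0.845² = 36.46 × 0.7140 = 26.0 g/mol

26.0 g/mol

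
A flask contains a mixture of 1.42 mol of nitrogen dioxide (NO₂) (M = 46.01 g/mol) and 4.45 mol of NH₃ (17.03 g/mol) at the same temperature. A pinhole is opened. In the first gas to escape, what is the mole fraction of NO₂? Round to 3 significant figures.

0.163

The effusion rate of species i is ∝ p_i/√M_i ∝ n_i/√M_i.
x_NO₂(eff) = (n_NO₂/√M_NO₂) / (n_NO₂/√M_NO₂ + n_NH₃/√M_NH₃)
= (1.42/√46.01) / (1.42/√46.01 + 4.45/√17.03) = 0.2093/(0.2093 + 1.078) = 0.163.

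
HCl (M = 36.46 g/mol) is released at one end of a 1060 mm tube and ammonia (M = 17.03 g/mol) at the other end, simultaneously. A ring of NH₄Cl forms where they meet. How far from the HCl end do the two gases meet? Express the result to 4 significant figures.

Graham's law gives d_HCl/d_NH₃ = rate_HCl/rate_NH₃ = √(M_NH₃/M_HCl) = √(17.03/36.46) = 0.6834.
With d_HCl + d_NH₃ = 1060 mm, d_NH₃ = 1060/(1 + 0.6834) = 629.7 mm.
d_HCl = 1060 − 629.7 = 430.3 mm.

430.3 mm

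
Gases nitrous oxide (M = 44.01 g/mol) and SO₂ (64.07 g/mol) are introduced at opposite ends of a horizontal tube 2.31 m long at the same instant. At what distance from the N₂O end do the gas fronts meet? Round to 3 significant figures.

Distances travelled in equal time are proportional to diffusion rates, so d_N₂O/d_SO₂ = √(M_SO₂/M_N₂O) = √(64.07/44.01) = 1.207.
With d_N₂O + d_SO₂ = 2.31 m, d_SO₂ = 2.31/(1 + 1.207) = 1.047 m.
d_N₂O = 2.31 − 1.047 = 1.26 m.

1.26 m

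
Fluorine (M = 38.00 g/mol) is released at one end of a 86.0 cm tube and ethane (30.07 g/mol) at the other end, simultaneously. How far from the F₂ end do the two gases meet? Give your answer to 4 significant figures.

In equal time, each gas travels a distance ∝ its rate ∝ 1/√M, so d_F₂/d_C₂H₆ = √(M_C₂H₆/M_F₂) = √(30.07/38.00) = 0.8896.
With d_F₂ + d_C₂H₆ = 86.0 cm, d_C₂H₆ = 86.0/(1 + 0.8896) = 45.51 cm.
d_F₂ = 86.0 − 45.51 = 40.49 cm.

40.49 cm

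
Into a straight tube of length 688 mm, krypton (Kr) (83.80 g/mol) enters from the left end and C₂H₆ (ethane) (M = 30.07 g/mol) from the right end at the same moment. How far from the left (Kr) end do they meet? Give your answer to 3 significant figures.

258 mm

Graham's law gives d_Kr/d_C₂H₆ = rate_Kr/rate_C₂H₆ = √(M_C₂H₆/M_Kr) = √(30.07/83.80) = 0.5990.
With d_Kr + d_C₂H₆ = 688 mm, d_C₂H₆ = 688/(1 + 0.5990) = 430.3 mm.
d_Kr = 688 − 430.3 = 258 mm.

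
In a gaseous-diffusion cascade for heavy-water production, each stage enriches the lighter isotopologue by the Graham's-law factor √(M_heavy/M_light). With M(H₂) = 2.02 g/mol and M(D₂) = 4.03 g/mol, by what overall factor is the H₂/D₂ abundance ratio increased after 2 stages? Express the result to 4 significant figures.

Overall factor = α^2 with α = √(4.03/2.02), i.e. (4.03/2.02)^(2/2).
= 1.99505^1 = 1.995.

1.995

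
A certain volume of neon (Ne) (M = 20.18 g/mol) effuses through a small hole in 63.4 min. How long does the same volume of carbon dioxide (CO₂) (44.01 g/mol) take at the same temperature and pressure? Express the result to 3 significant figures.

Using Graham's law: t_CO₂/t_Ne = √(M_CO₂/M_Ne) = √(44.01/20.18) = √2.181 = 1.477.
So the time for CO₂ is 63.4 × 1.477 = 93.6 min.

93.6 min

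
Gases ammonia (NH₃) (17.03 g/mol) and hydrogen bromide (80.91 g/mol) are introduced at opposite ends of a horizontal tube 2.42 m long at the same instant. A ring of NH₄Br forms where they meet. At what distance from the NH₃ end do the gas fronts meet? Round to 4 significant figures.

1.659 m

Graham's law gives d_NH₃/d_HBr = rate_NH₃/rate_HBr = √(M_HBr/M_NH₃) = √(80.91/17.03) = 2.180.
With d_NH₃ + d_HBr = 2.42 m, d_HBr = 2.42/(1 + 2.180) = 0.7611 m.
d_NH₃ = 2.42 − 0.7611 = 1.659 m.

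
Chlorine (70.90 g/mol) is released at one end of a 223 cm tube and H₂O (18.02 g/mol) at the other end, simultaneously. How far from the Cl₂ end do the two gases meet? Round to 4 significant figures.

74.74 cm

Distances travelled in equal time are proportional to diffusion rates, so d_Cl₂/d_H₂O = √(M_H₂O/M_Cl₂) = √(18.02/70.90) = 0.5041.
With d_Cl₂ + d_H₂O = 223 cm, d_H₂O = 223/(1 + 0.5041) = 148.3 cm.
d_Cl₂ = 223 − 148.3 = 74.74 cm.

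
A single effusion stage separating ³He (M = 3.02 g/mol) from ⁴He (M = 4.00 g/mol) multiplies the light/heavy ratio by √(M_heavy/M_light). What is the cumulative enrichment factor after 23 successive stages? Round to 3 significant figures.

Overall factor = α^23 with α = √(4.00/3.02), i.e. (4.00/3.02)^(23/2).
= 1.32450^(23/2) = 25.3.

25.3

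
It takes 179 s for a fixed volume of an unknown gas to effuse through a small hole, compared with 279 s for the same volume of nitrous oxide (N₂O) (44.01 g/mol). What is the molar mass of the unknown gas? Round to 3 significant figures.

18.1 g/mol

Using Graham's law: t_X/t_N₂O = √(M_X/M_N₂O).
179/279 = 0.6416 = √(M_X/44.01)
M_X = 44.01 × 0.6416² = 44.01 × 0.4116 = 18.1 g/mol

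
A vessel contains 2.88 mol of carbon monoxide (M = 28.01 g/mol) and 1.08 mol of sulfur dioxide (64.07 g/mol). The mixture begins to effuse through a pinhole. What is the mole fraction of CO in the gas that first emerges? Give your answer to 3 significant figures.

Effusion rate of each component ∝ n_i/√M_i (partial pressure × 1/√M).
Mole fraction of CO in the effusate = (n_CO/√M_CO) / (n_CO/√M_CO + n_SO₂/√M_SO₂)
= (2.88/√28.01) / (2.88/√28.01 + 1.08/√64.07) = 0.5442/(0.5442 + 0.1349) = 0.801.

0.801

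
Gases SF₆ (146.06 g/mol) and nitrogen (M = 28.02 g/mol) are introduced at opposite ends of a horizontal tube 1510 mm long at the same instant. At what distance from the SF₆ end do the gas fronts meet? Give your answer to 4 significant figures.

459.9 mm

In equal time, each gas travels a distance ∝ its rate ∝ 1/√M, so d_SF₆/d_N₂ = √(M_N₂/M_SF₆) = √(28.02/146.06) = 0.4380.
With d_SF₆ + d_N₂ = 1510 mm, d_N₂ = 1510/(1 + 0.4380) = 1050 mm.
d_SF₆ = 1510 − 1050 = 459.9 mm.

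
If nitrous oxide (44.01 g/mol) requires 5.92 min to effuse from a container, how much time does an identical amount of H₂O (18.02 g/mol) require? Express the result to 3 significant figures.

3.79 min

Since effusion rate ∝ 1/√M, t_H₂O/t_N₂O = √(M_H₂O/M_N₂O) = √(18.02/44.01) = √0.4095 = 0.6399.
So the time for H₂O is 5.92 × 0.6399 = 3.79 min.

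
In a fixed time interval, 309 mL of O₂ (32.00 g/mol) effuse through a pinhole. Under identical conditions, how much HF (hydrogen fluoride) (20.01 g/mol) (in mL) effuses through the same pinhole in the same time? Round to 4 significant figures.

390.8 mL

From Graham's law, rate_HF/rate_O₂ = √(M_O₂/M_HF) = √(32.00/20.01) = √1.599 = 1.265.
So the volume for HF is 309 × 1.265 = 390.8 mL.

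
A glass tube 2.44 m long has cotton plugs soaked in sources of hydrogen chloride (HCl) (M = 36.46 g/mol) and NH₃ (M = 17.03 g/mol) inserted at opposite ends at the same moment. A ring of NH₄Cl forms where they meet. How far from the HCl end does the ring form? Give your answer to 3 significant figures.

0.991 m

Graham's law gives d_HCl/d_NH₃ = rate_HCl/rate_NH₃ = √(M_NH₃/M_HCl) = √(17.03/36.46) = 0.6834.
With d_HCl + d_NH₃ = 2.44 m, d_NH₃ = 2.44/(1 + 0.6834) = 1.449 m.
d_HCl = 2.44 − 1.449 = 0.991 m.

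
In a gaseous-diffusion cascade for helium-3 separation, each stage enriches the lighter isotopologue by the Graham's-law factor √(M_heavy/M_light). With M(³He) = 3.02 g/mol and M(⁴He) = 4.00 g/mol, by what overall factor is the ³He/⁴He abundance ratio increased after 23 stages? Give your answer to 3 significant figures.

The single-stage factor is √(M_heavy/M_light), so 23 stages give [√(4.00/3.02)]^23 = (4.00/3.02)^(23/2).
= 1.32450^(23/2) = 25.3.

25.3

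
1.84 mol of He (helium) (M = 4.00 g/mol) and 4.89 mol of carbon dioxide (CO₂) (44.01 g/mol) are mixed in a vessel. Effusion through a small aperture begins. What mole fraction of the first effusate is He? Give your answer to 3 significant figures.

0.555

The effusion rate of species i is ∝ p_i/√M_i ∝ n_i/√M_i.
Mole fraction of He in the effusate = (n_He/√M_He) / (n_He/√M_He + n_CO₂/√M_CO₂)
= (1.84/√4.00) / (1.84/√4.00 + 4.89/√44.01) = 0.9200/(0.9200 + 0.7371) = 0.555.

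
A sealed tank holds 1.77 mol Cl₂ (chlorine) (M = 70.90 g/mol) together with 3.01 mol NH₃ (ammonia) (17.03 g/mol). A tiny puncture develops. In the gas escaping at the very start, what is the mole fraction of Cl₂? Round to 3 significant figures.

0.224

Each component's effusion rate ∝ (its partial pressure)·(1/√M) ∝ n_i/√M_i.
x_Cl₂(eff) = (n_Cl₂/√M_Cl₂) / (n_Cl₂/√M_Cl₂ + n_NH₃/√M_NH₃)
= (1.77/√70.90) / (1.77/√70.90 + 3.01/√17.03) = 0.2102/(0.2102 + 0.7294) = 0.224.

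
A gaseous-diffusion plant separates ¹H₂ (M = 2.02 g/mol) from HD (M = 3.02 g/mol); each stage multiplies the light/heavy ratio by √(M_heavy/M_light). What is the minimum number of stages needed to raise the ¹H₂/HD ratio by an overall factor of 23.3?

Per stage α = (3.02/2.02)^(1/2) = 1.49505^0.5, giving ln α = 0.2011.
Need α^N ≥ 23.3 ⇒ N ≥ ln(23.3) / ln α = 3.148 / 0.2011 = 15.66.
Rounding up, N = 16 stages.

16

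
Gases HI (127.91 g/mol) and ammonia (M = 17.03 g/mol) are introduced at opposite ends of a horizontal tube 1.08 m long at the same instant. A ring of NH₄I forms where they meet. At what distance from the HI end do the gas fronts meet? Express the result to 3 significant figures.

Distances travelled in equal time are proportional to diffusion rates, so d_HI/d_NH₃ = √(M_NH₃/M_HI) = √(17.03/127.91) = 0.3649.
With d_HI + d_NH₃ = 1.08 m, d_NH₃ = 1.08/(1 + 0.3649) = 0.7913 m.
d_HI = 1.08 − 0.7913 = 0.289 m.

0.289 m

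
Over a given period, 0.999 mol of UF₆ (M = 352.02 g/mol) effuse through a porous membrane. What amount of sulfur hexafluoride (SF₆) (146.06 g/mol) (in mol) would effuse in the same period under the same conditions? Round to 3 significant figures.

Since effusion rate ∝ 1/√M, rate_SF₆/rate_UF₆ = √(M_UF₆/M_SF₆) = √(352.02/146.06) = √2.410 = 1.552.
So the amount for SF₆ is 0.999 × 1.552 = 1.55 mol.

1.55 mol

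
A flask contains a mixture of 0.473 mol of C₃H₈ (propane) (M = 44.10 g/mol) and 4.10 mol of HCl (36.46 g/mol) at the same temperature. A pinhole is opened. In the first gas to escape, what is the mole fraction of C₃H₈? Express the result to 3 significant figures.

0.0949

Effusion rate of each component ∝ n_i/√M_i (partial pressure × 1/√M).
So x_C₃H₈ in the escaping gas = (n_C₃H₈/√M_C₃H₈) / Σ(n_i/√M_i)
= (0.473/√44.10) / (0.473/√44.10 + 4.10/√36.46) = 0.07123/(0.07123 + 0.6790) = 0.0949.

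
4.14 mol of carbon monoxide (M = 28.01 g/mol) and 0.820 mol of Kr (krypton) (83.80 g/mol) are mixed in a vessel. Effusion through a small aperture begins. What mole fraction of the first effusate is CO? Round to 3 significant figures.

0.897

Each component's effusion rate ∝ (its partial pressure)·(1/√M) ∝ n_i/√M_i.
Mole fraction of CO in the effusate = (n_CO/√M_CO) / (n_CO/√M_CO + n_Kr/√M_Kr)
= (4.14/√28.01) / (4.14/√28.01 + 0.820/√83.80) = 0.7822/(0.7822 + 0.08958) = 0.897.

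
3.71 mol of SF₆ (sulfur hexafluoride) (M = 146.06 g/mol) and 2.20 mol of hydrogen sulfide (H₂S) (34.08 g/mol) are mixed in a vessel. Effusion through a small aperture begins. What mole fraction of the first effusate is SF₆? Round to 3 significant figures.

0.449

Rate_i ∝ x_i/√M_i (Graham's law weighted by mole fraction), so the effusate composition follows n_i/√M_i.
x_SF₆(eff) = (n_SF₆/√M_SF₆) / (n_SF₆/√M_SF₆ + n_H₂S/√M_H₂S)
= (3.71/√146.06) / (3.71/√146.06 + 2.20/√34.08) = 0.3070/(0.3070 + 0.3769) = 0.449.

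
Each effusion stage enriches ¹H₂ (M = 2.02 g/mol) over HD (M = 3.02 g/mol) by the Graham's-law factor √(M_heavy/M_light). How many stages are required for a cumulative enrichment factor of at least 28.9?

17

With α = √(3.02/2.02) per stage, ln α = ½ ln(1.49505) = 0.2011.
Need α^N ≥ 28.9 ⇒ N ≥ ln(28.9) / ln α = 3.364 / 0.2011 = 16.73.
Rounding up, N = 17 stages.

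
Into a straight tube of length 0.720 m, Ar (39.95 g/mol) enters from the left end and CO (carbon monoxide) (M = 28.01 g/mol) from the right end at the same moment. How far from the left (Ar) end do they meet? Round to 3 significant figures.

0.328 m

In equal time, each gas travels a distance ∝ its rate ∝ 1/√M, so d_Ar/d_CO = √(M_CO/M_Ar) = √(28.01/39.95) = 0.8373.
With d_Ar + d_CO = 0.720 m, d_CO = 0.720/(1 + 0.8373) = 0.3919 m.
d_Ar = 0.720 − 0.3919 = 0.328 m.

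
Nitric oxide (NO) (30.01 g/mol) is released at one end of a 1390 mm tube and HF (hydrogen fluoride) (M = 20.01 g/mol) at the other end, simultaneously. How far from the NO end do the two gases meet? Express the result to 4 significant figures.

Graham's law gives d_NO/d_HF = rate_NO/rate_HF = √(M_HF/M_NO) = √(20.01/30.01) = 0.8166.
With d_NO + d_HF = 1390 mm, d_HF = 1390/(1 + 0.8166) = 765.2 mm.
d_NO = 1390 − 765.2 = 624.8 mm.

624.8 mm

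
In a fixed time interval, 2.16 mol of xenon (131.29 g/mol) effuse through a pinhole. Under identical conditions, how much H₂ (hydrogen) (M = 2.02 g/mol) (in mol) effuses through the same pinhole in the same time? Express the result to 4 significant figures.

17.41 mol

Graham's law gives rate_H₂/rate_Xe = √(M_Xe/M_H₂) = √(131.29/2.02) = √65.00 = 8.062.
So the amount for H₂ is 2.16 × 8.062 = 17.41 mol.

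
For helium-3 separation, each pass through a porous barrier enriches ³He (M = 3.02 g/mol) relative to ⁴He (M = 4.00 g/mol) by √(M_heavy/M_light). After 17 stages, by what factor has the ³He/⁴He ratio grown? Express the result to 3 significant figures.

10.9

Each stage multiplies the ratio by α = √(4.00/3.02), so after 17 stages the overall factor is α^17 = (4.00/3.02)^(17/2).
= 1.32450^(17/2) = 10.9.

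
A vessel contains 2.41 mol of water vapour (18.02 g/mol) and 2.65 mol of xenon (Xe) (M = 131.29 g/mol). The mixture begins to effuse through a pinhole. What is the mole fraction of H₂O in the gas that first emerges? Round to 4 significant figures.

0.7105

The effusion rate of species i is ∝ p_i/√M_i ∝ n_i/√M_i.
So x_H₂O in the escaping gas = (n_H₂O/√M_H₂O) / Σ(n_i/√M_i)
= (2.41/√18.02) / (2.41/√18.02 + 2.65/√131.29) = 0.5677/(0.5677 + 0.2313) = 0.7105.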